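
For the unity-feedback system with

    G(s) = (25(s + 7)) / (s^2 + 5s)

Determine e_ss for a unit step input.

G(s) has one pole at the origin.
This is a Type 1 system; for a step input the steady-state error is zero.

e_ss = 0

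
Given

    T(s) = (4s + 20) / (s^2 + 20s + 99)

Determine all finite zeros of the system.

s = -5

Set the numerator to zero: 4s + 20 = 0, i.e. 4·(s + 5) = 0.
So s = -5.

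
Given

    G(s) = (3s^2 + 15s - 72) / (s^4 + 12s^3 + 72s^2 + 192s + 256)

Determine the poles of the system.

s = -4 + 4j, -4 - 4j, -2 + 2j, -2 - 2j

The poles are the roots of the denominator s^4 + 12s^3 + 72s^2 + 192s + 256 = 0.
No real roots exist; factor into two real quadratics: (s^2 + 8s + 32)(s^2 + 4s + 8) = 0.
Each quadratic gives a conjugate pair via the quadratic formula.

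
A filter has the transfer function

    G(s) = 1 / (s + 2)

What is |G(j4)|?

Substitute s = j4: numerator = 1, denominator = 2 + j4.
|G(j4)| = |1| / |2 + j4| = 1 / 4.4721 ≈ 0.2236.

|G(j4)| ≈ 0.2236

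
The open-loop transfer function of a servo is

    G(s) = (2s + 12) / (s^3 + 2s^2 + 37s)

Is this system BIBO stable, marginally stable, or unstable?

marginally stable

The denominator s^3 + 2s^2 + 37s factors as s(s^2 + 2s + 37), giving poles at s = 0, -1 + 6j, -1 - 6j.
Since the simple pole(s) at s = 0 lie on the jω-axis with none in the right half-plane, the system is marginally stable.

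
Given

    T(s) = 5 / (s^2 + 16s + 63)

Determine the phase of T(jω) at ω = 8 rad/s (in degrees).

At s = j8: numerator = 5, denominator = -1 + j128.
∠T = ∠num − ∠den = 0° − (90.448°) = -90.45°.

∠T(j8) ≈ -90.45°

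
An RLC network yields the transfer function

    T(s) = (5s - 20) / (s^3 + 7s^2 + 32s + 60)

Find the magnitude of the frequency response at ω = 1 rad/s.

|T(j1)| ≈ 0.3358

Substitute s = j1: numerator = -20 + j5, denominator = 53 + j31.
|T(j1)| = |-20 + j5| / |53 + j31| = 20.616 / 61.400 ≈ 0.3358.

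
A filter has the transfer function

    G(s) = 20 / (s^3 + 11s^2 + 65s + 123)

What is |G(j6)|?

Substitute s = j6: numerator = 20, denominator = -273 + j174.
|G(j6)| = |20| / |-273 + j174| = 20 / 323.74 ≈ 0.06178.

|G(j6)| ≈ 0.06178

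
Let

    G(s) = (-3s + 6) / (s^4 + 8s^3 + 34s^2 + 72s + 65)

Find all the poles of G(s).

The poles are the roots of the denominator s^4 + 8s^3 + 34s^2 + 72s + 65 = 0.
No real roots exist; factor into two real quadratics: (s^2 + 4s + 5)(s^2 + 4s + 13) = 0.
Each quadratic gives a conjugate pair via the quadratic formula.

s = -2 + j, -2 - j, -2 + 3j, -2 - 3j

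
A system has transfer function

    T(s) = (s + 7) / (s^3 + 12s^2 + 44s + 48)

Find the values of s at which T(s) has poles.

The poles are the roots of the denominator s^3 + 12s^2 + 44s + 48 = 0.
Trying s = -2: the polynomial evaluates to 0, so (s + 2) is a factor.
Dividing out leaves s^2 + 10s + 24 = 0.
Factoring the quadratic: (s + 6)(s + 4) = 0.

s = -2, -6, -4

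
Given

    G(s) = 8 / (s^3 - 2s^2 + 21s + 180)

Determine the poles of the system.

The poles are the roots of the denominator s^3 - 2s^2 + 21s + 180 = 0.
Trying s = -4: the polynomial evaluates to 0, so (s + 4) is a factor.
Dividing out leaves s^2 - 6s + 45 = 0.
The quadratic formula then gives s = 3 ± 6j.

s = 3 + 6j, 3 - 6j, -4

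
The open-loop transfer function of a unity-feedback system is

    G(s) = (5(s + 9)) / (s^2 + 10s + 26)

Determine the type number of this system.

Type 0

The denominator has no factor of s at the origin — no free integrator — so this is a Type 0 system.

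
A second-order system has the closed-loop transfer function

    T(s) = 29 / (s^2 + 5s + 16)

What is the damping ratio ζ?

Compare the denominator to the standard form s^2 + 2ζωₙs + ωₙ².
ωₙ² = 16, so ωₙ = 4 rad/s.
2ζωₙ = 5, so ζ = 5/(2·4) = 0.625.

ζ = 0.625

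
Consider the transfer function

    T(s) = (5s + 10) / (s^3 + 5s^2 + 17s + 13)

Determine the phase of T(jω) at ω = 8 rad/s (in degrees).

∠T(j8) ≈ -154.8°

At s = j8: numerator = 10 + j40, denominator = -307 - j376.
∠T = ∠num − ∠den = 75.964° − (-129.23°) = 205.2°, which wraps to -154.8°.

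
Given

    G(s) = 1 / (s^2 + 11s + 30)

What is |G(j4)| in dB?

|G(j4)|_dB ≈ -33.3 dB

Substitute s = j4: numerator = 1, denominator = 14 + j44.
|G(j4)| = |1| / |14 + j44| = 1 / 46.174 ≈ 0.02166.
In decibels: 20·log₁₀(0.02166) ≈ -33.3 dB.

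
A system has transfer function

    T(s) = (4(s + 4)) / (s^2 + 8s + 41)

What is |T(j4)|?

Substitute s = j4: numerator = 16 + j16, denominator = 25 + j32.
|T(j4)| = |16 + j16| / |25 + j32| = 22.627 / 40.608 ≈ 0.5572.

|T(j4)| ≈ 0.5572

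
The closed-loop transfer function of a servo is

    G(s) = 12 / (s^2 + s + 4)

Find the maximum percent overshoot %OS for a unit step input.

Comparing s^2 + s + 4 to s^2 + 2ζωₙs + ωₙ²: ωₙ = 2 rad/s and ζ = 1/(2·2) = 0.25.
%OS = 100·exp(−πζ/√(1−ζ²)) = 100·exp(−π·0.25/√(1−0.25²)) ≈ 44.4%.

%OS ≈ 44.4%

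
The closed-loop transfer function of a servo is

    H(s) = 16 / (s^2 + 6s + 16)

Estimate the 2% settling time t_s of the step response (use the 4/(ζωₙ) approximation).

t_s ≈ 1.333 s

Comparing s^2 + 6s + 16 to s^2 + 2ζωₙs + ωₙ²: ωₙ = 4 rad/s and ζ = 6/(2·4) = 0.75.
ζωₙ = 6/2 = 3, so t_s ≈ 4/(ζωₙ) = 4/3 ≈ 1.333 s.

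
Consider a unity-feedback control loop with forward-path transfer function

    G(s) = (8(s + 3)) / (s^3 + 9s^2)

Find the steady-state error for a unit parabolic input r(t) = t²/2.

e_ss = 0.3750

G(s) has 2 poles at the origin.
This is a Type 2 system. Ka = lim_{s→0} s^2·G(s) = 24/9 = 8/3.
e_ss = 1/Ka = 1/(8/3) = 3/8 ≈ 0.3750.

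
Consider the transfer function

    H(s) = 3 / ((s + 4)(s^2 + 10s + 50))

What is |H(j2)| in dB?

|H(j2)|_dB ≈ -37.5 dB

Substitute s = j2: numerator = 3, denominator = 144 + j172.
|H(j2)| = |3| / |144 + j172| = 3 / 224.32 ≈ 0.01337.
In decibels: 20·log₁₀(0.01337) ≈ -37.5 dB.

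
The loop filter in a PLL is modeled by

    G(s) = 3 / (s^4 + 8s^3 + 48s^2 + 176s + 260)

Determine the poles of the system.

The poles are the roots of the denominator s^4 + 8s^3 + 48s^2 + 176s + 260 = 0.
No real roots exist; factor into two real quadratics: (s^2 + 2s + 26)(s^2 + 6s + 10) = 0.
Each quadratic gives a conjugate pair via the quadratic formula.

s = -1 + 5j, -1 - 5j, -3 + j, -3 - j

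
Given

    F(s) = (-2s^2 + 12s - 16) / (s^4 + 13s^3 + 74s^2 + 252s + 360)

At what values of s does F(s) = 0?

Set the numerator to zero: -2s^2 + 12s - 16 = 0, i.e. -2·(s^2 - 6s + 8) = 0.
Factoring: (s - 2)(s - 4) = 0.

s = 2, 4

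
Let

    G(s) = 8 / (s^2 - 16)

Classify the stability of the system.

unstable

The denominator s^2 - 16 factors as (s + 4)(s - 4), giving poles at s = -4, 4.
Since the pole(s) at s = 4 lie in the right half-plane, the system is unstable.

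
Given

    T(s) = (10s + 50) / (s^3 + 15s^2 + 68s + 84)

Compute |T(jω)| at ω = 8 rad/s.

Substitute s = j8: numerator = 50 + j80, denominator = -876 + j32.
|T(j8)| = |50 + j80| / |-876 + j32| = 94.340 / 876.58 ≈ 0.1076.

|T(j8)| ≈ 0.1076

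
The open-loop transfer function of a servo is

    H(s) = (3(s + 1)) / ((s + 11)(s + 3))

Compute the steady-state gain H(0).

At s = 0 each factor (s + a) contributes a and each (s^2 + bs + c) contributes c.
H(0) = 3·(1) / ((11) · (3)) = 3/33 = 1/11.

H(0) = 1/11 ≈ 0.09091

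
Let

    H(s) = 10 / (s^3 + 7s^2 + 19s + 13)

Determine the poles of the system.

The poles are the roots of the denominator s^3 + 7s^2 + 19s + 13 = 0.
Trying s = -1: the polynomial evaluates to 0, so (s + 1) is a factor.
Dividing out leaves s^2 + 6s + 13 = 0.
The quadratic formula then gives s = -3 ± 2j.

s = -3 + 2j, -3 - 2j, -1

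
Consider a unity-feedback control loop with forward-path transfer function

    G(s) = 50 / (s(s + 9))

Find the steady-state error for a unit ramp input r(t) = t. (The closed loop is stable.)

e_ss = 0.1800

G(s) has one pole at the origin.
This is a Type 1 system. Kv = lim_{s→0} s·G(s) = 50/9.
e_ss = 1/Kv = 1/(50/9) = 9/50 ≈ 0.1800.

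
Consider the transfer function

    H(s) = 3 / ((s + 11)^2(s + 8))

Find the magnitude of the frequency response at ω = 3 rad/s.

|H(j3)| ≈ 0.002701

Substitute s = j3: numerator = 3, denominator = 698 + j864.
|H(j3)| = |3| / |698 + j864| = 3 / 1110.7 ≈ 0.002701.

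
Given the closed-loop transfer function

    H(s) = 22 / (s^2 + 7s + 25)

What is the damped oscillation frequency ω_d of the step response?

Comparing s^2 + 7s + 25 to s^2 + 2ζωₙs + ωₙ²: ωₙ = 5 rad/s and ζ = 7/(2·5) = 0.7.
ζωₙ = 7/2 = 3.5, so ω_d = ωₙ√(1−ζ²) = √(ωₙ² − (ζωₙ)²) = √(25 − 3.5²) = √12.75 ≈ 3.571 rad/s.

ω_d ≈ 3.571 rad/s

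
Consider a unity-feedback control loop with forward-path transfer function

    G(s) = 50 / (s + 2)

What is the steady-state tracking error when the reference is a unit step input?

G(s) has no poles at the origin.
This is a Type 0 system. Kp = lim_{s→0} G(s) = 50/2 = 25.
e_ss = 1/(1 + Kp) = 1/(1 + 25) = 1/26 ≈ 0.03846.

e_ss = 0.03846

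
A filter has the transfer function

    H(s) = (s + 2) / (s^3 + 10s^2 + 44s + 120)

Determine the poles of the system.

s = -2 ± 4j, -6

The poles are the roots of the denominator s^3 + 10s^2 + 44s + 120 = 0.
Trying s = -6: the polynomial evaluates to 0, so (s + 6) is a factor.
Dividing out leaves s^2 + 4s + 20 = 0.
The quadratic formula then gives s = -2 ± 4j.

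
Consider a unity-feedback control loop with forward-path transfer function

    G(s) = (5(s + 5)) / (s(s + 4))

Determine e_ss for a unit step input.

e_ss = 0

G(s) has one pole at the origin.
This is a Type 1 system; for a step input the steady-state error is zero.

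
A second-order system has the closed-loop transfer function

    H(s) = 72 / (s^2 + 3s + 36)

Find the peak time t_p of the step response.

t_p ≈ 0.5408 s

Comparing s^2 + 3s + 36 to s^2 + 2ζωₙs + ωₙ²: ωₙ = 6 rad/s and ζ = 3/(2·6) = 0.25.
ζωₙ = 3/2 = 1.5, so ω_d = ωₙ√(1−ζ²) = √(ωₙ² − (ζωₙ)²) = √(36 − 1.5²) = √33.75 ≈ 5.809 rad/s.
t_p = π/ω_d = π/5.809 ≈ 0.5408 s.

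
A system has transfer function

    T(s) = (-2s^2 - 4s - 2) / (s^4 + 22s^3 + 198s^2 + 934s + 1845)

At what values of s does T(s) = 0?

s = -1, -1

Set the numerator to zero: -2s^2 - 4s - 2 = 0, i.e. -2·(s^2 + 2s + 1) = 0.
Factoring: (s + 1)^2 = 0.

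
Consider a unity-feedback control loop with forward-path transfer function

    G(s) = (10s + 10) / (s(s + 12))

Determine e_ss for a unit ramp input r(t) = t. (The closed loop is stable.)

G(s) has one pole at the origin.
This is a Type 1 system. Kv = lim_{s→0} s·G(s) = 10/12 = 5/6.
e_ss = 1/Kv = 1/(5/6) = 6/5 ≈ 1.200.

e_ss = 1.200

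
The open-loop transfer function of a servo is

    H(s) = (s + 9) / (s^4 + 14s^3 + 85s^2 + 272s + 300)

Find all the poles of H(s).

The poles are the roots of the denominator s^4 + 14s^3 + 85s^2 + 272s + 300 = 0.
Trying s = -2: the polynomial evaluates to 0, so (s + 2) is a factor.
Dividing out leaves s^3 + 12s^2 + 61s + 150 = 0.
This factors further as (s + 6)(s^2 + 6s + 25) = 0.

s = -2, -6, -3 ± 4j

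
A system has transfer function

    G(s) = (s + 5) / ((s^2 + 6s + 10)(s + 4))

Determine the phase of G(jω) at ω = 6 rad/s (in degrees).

At s = j6: numerator = 5 + j6, denominator = -320 - j12.
∠G = ∠num − ∠den = 50.194° − (-177.85°) = 228.0°, which wraps to -132.0°.

∠G(j6) ≈ -132.0°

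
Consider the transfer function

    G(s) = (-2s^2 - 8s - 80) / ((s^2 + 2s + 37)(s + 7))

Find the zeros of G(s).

Set the numerator to zero: -2s^2 - 8s - 80 = 0, i.e. -2·(s^2 + 4s + 40) = 0.
Factoring: (s^2 + 4s + 40) = 0.

s = -2 ± 6j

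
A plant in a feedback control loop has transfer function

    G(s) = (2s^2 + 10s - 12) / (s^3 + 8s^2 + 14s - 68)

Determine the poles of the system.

s = -5 ± 3j, 2

The poles are the roots of the denominator s^3 + 8s^2 + 14s - 68 = 0.
Trying s = 2: the polynomial evaluates to 0, so (s - 2) is a factor.
Dividing out leaves s^2 + 10s + 34 = 0.
The quadratic formula then gives s = -5 ± 3j.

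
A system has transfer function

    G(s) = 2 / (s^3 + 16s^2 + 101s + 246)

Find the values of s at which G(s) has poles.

The poles are the roots of the denominator s^3 + 16s^2 + 101s + 246 = 0.
Trying s = -6: the polynomial evaluates to 0, so (s + 6) is a factor.
Dividing out leaves s^2 + 10s + 41 = 0.
The quadratic formula then gives s = -5 ± 4j.

s = -5 ± 4j, -6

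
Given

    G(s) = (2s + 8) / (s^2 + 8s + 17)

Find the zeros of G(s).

Set the numerator to zero: 2s + 8 = 0, i.e. 2·(s + 4) = 0.
So s = -4.

s = -4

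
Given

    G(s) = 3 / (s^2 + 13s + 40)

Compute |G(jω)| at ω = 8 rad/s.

Substitute s = j8: numerator = 3, denominator = -24 + j104.
|G(j8)| = |3| / |-24 + j104| = 3 / 106.73 ≈ 0.02811.

|G(j8)| ≈ 0.02811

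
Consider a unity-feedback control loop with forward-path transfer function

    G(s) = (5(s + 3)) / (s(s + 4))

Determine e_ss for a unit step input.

G(s) has one pole at the origin.
This is a Type 1 system; for a step input the steady-state error is zero.

e_ss = 0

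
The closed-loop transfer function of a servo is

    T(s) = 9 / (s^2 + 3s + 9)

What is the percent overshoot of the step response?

%OS ≈ 16.3%

Comparing s^2 + 3s + 9 to s^2 + 2ζωₙs + ωₙ²: ωₙ = 3 rad/s and ζ = 3/(2·3) = 0.5.
%OS = 100·exp(−πζ/√(1−ζ²)) = 100·exp(−π·0.5/√(1−0.5²)) ≈ 16.3%.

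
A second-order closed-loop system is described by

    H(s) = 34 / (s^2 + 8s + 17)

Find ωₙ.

Compare the denominator to the standard form s^2 + 2ζωₙs + ωₙ².
ωₙ² = 17, so ωₙ = √17 ≈ 4.123 rad/s.

ωₙ ≈ 4.123 rad/s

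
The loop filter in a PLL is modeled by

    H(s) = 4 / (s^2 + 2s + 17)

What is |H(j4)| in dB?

|H(j4)|_dB ≈ -6.09 dB

Substitute s = j4: numerator = 4, denominator = 1 + j8.
|H(j4)| = |4| / |1 + j8| = 4 / 8.0623 ≈ 0.4961.
In decibels: 20·log₁₀(0.4961) ≈ -6.09 dB.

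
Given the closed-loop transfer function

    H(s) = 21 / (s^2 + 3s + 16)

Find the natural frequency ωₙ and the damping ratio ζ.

Compare the denominator to the standard form s^2 + 2ζωₙs + ωₙ².
ωₙ² = 16, so ωₙ = 4 rad/s.
2ζωₙ = 3, so ζ = 3/(2·4) = 0.375.
With ζ = 0.375 the response is underdamped.

ωₙ = 4 rad/s, ζ = 0.375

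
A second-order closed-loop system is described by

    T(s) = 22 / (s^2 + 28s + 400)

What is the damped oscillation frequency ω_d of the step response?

Comparing s^2 + 28s + 400 to s^2 + 2ζωₙs + ωₙ²: ωₙ = 20 rad/s and ζ = 28/(2·20) = 0.7.
ζωₙ = 28/2 = 14, so ω_d = ωₙ√(1−ζ²) = √(ωₙ² − (ζωₙ)²) = √(400 − 14²) = √204 ≈ 14.28 rad/s.

ω_d ≈ 14.28 rad/s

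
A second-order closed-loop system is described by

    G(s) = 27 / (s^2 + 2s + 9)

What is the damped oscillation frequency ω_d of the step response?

Comparing s^2 + 2s + 9 to s^2 + 2ζωₙs + ωₙ²: ωₙ = 3 rad/s and ζ = 2/(2·3) ≈ 0.3333.
ζωₙ = 2/2 = 1, so ω_d = ωₙ√(1−ζ²) = √(ωₙ² − (ζωₙ)²) = √(9 − 1²) = √8 ≈ 2.828 rad/s.

ω_d ≈ 2.828 rad/s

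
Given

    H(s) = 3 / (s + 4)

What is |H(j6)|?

|H(j6)| ≈ 0.4160

Substitute s = j6: numerator = 3, denominator = 4 + j6.
|H(j6)| = |3| / |4 + j6| = 3 / 7.2111 ≈ 0.4160.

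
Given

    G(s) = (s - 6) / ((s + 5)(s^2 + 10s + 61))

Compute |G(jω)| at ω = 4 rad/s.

|G(j4)| ≈ 0.01870

Substitute s = j4: numerator = -6 + j4, denominator = 65 + j380.
|G(j4)| = |-6 + j4| / |65 + j380| = 7.2111 / 385.52 ≈ 0.01870.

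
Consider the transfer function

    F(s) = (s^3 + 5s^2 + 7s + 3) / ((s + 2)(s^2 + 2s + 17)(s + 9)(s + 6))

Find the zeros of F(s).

Set the numerator to zero: s^3 + 5s^2 + 7s + 3 = 0.
Factoring: (s + 1)^2(s + 3) = 0.

s = -1, -3, -1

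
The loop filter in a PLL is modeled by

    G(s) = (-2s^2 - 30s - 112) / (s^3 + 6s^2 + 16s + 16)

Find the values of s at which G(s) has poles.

s = -2 ± 2j, -2

The poles are the roots of the denominator s^3 + 6s^2 + 16s + 16 = 0.
Trying s = -2: the polynomial evaluates to 0, so (s + 2) is a factor.
Dividing out leaves s^2 + 4s + 8 = 0.
The quadratic formula then gives s = -2 ± 2j.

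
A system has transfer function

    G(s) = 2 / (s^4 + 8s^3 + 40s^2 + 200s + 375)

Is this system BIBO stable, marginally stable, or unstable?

marginally stable

The denominator s^4 + 8s^3 + 40s^2 + 200s + 375 factors as (s^2 + 25)(s + 5)(s + 3), giving poles at s = ±5j, -5, -3.
Since the simple pole(s) at s = ±5j lie on the jω-axis with none in the right half-plane, the system is marginally stable.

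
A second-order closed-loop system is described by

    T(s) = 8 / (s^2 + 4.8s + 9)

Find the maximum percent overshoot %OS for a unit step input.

Comparing s^2 + 4.8s + 9 to s^2 + 2ζωₙs + ωₙ²: ωₙ = 3 rad/s and ζ = 4.8/(2·3) = 0.8.
%OS = 100·exp(−πζ/√(1−ζ²)) = 100·exp(−π·0.8/√(1−0.8²)) ≈ 1.52%.

%OS ≈ 1.52%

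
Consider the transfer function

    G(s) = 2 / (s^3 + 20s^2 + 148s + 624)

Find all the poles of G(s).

s = -4 + 6j, -4 - 6j, -12

The poles are the roots of the denominator s^3 + 20s^2 + 148s + 624 = 0.
Trying s = -12: the polynomial evaluates to 0, so (s + 12) is a factor.
Dividing out leaves s^2 + 8s + 52 = 0.
The quadratic formula then gives s = -4 ± 6j.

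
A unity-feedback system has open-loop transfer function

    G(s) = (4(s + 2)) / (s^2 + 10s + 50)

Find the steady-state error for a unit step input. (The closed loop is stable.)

e_ss = 0.8621

G(s) has no poles at the origin.
This is a Type 0 system. Kp = lim_{s→0} G(s) = 8/50 = 4/25.
e_ss = 1/(1 + Kp) = 1/(1 + 4/25) = 25/29 ≈ 0.8621.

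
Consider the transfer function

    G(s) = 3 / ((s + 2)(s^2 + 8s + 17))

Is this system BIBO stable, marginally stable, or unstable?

The poles can be read from the denominator factors: s = -2, -4 + j, -4 - j.
Since all poles lie strictly in the left half-plane, the system is stable.

stable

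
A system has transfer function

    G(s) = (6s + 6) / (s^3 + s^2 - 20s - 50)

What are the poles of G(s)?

s = -3 ± j, 5

The poles are the roots of the denominator s^3 + s^2 - 20s - 50 = 0.
Trying s = 5: the polynomial evaluates to 0, so (s - 5) is a factor.
Dividing out leaves s^2 + 6s + 10 = 0.
The quadratic formula then gives s = -3 ± 1j.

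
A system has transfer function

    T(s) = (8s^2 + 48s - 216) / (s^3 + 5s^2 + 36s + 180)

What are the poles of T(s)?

s = ±6j, -5

The poles are the roots of the denominator s^3 + 5s^2 + 36s + 180 = 0.
Trying s = -5: the polynomial evaluates to 0, so (s + 5) is a factor.
Dividing out leaves s^2 + 36 = 0.
The quadratic formula then gives s = 0 ± 6j.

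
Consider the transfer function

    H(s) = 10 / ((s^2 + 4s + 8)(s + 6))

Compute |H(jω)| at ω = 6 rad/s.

Substitute s = j6: numerator = 10, denominator = -312 - j24.
|H(j6)| = |10| / |-312 - j24| = 10 / 312.92 ≈ 0.03196.

|H(j6)| ≈ 0.03196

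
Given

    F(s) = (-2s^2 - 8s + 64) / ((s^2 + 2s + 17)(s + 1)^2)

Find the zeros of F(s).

s = -8, 4

Set the numerator to zero: -2s^2 - 8s + 64 = 0, i.e. -2·(s^2 + 4s - 32) = 0.
Factoring: (s + 8)(s - 4) = 0.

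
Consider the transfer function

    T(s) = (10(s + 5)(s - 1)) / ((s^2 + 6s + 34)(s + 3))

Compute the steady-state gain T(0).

T(0) = -25/51 ≈ -0.4902

At s = 0 each factor (s + a) contributes a and each (s^2 + bs + c) contributes c.
T(0) = 10·(5) · (-1) / ((34) · (3)) = -50/102 = -25/51.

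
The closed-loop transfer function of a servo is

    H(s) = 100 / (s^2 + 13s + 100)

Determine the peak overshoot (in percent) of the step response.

Comparing s^2 + 13s + 100 to s^2 + 2ζωₙs + ωₙ²: ωₙ = 10 rad/s and ζ = 13/(2·10) = 0.65.
%OS = 100·exp(−πζ/√(1−ζ²)) = 100·exp(−π·0.65/√(1−0.65²)) ≈ 6.81%.

%OS ≈ 6.81%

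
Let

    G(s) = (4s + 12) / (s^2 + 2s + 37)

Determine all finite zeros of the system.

Set the numerator to zero: 4s + 12 = 0, i.e. 4·(s + 3) = 0.
So s = -3.

s = -3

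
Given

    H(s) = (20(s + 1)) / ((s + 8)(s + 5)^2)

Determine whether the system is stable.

stable

The poles can be read from the denominator factors: s = -8, -5, -5.
Since all poles lie strictly in the left half-plane, the system is stable.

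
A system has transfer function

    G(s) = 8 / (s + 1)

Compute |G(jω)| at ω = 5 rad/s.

|G(j5)| ≈ 1.569

Substitute s = j5: numerator = 8, denominator = 1 + j5.
|G(j5)| = |8| / |1 + j5| = 8 / 5.0990 ≈ 1.569.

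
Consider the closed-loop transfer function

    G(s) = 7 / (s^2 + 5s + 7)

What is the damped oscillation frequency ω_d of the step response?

Comparing s^2 + 5s + 7 to s^2 + 2ζωₙs + ωₙ²: ωₙ = √7 ≈ 2.646 rad/s and ζ = 5/(2·√7) ≈ 0.9449.
ζωₙ = 5/2 = 2.5, so ω_d = ωₙ√(1−ζ²) = √(ωₙ² − (ζωₙ)²) = √(7 − 2.5²) = √0.75 ≈ 0.8660 rad/s.

ω_d ≈ 0.8660 rad/s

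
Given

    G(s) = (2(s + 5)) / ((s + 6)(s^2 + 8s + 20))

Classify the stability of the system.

The poles can be read from the denominator factors: s = -6, -4 ± 2j.
Since all poles lie strictly in the left half-plane, the system is stable.

stable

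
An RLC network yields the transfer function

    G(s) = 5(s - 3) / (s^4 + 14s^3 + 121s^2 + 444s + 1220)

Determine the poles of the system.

The poles are the roots of the denominator s^4 + 14s^3 + 121s^2 + 444s + 1220 = 0.
No real roots exist; factor into two real quadratics: (s^2 + 10s + 61)(s^2 + 4s + 20) = 0.
Each quadratic gives a conjugate pair via the quadratic formula.

s = -5 ± 6j, -2 ± 4j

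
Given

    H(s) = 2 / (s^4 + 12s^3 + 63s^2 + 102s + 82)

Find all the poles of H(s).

The poles are the roots of the denominator s^4 + 12s^3 + 63s^2 + 102s + 82 = 0.
No real roots exist; factor into two real quadratics: (s^2 + 10s + 41)(s^2 + 2s + 2) = 0.
Each quadratic gives a conjugate pair via the quadratic formula.

s = -5 ± 4j, -1 ± j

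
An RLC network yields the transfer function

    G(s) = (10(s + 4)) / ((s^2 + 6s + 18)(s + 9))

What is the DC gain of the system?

G(0) = 20/81 ≈ 0.2469

At s = 0 each factor (s + a) contributes a and each (s^2 + bs + c) contributes c.
G(0) = 10·(4) / ((18) · (9)) = 40/162 = 20/81.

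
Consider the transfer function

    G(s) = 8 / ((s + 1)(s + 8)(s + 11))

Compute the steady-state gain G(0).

G(0) = 1/11 ≈ 0.09091

At s = 0 each factor (s + a) contributes a and each (s^2 + bs + c) contributes c.
G(0) = 8·1 / ((1) · (8) · (11)) = 8/88 = 1/11.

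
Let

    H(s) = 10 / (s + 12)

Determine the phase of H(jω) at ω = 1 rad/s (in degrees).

At s = j1: numerator = 10, denominator = 12 + j1.
∠H = ∠num − ∠den = 0° − (4.7636°) = -4.764°.

∠H(j1) ≈ -4.764°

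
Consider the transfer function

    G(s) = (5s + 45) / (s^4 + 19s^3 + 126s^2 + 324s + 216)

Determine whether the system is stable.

stable

The denominator s^4 + 19s^3 + 126s^2 + 324s + 216 factors as (s + 1)(s + 6)^3, giving poles at s = -1, -6, -6, -6.
Since all poles lie strictly in the left half-plane, the system is stable.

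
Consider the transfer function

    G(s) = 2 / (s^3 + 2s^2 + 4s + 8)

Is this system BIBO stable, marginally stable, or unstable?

marginally stable

The denominator s^3 + 2s^2 + 4s + 8 factors as (s^2 + 4)(s + 2), giving poles at s = ±2j, -2.
Since the simple pole(s) at s = ±2j lie on the jω-axis with none in the right half-plane, the system is marginally stable.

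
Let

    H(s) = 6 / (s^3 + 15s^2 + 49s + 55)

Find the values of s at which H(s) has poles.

s = -2 ± j, -11

The poles are the roots of the denominator s^3 + 15s^2 + 49s + 55 = 0.
Trying s = -11: the polynomial evaluates to 0, so (s + 11) is a factor.
Dividing out leaves s^2 + 4s + 5 = 0.
The quadratic formula then gives s = -2 ± 1j.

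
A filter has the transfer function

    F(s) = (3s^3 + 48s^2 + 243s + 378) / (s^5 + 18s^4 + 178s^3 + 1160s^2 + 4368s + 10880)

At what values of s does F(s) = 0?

s = -6, -7, -3

Set the numerator to zero: 3s^3 + 48s^2 + 243s + 378 = 0, i.e. 3·(s^3 + 16s^2 + 81s + 126) = 0.
Factoring: (s + 6)(s + 7)(s + 3) = 0.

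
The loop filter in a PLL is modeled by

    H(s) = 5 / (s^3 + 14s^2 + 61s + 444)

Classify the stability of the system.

stable

The denominator s^3 + 14s^2 + 61s + 444 factors as (s^2 + 2s + 37)(s + 12), giving poles at s = -1 + 6j, -1 - 6j, -12.
Since all poles lie strictly in the left half-plane, the system is stable.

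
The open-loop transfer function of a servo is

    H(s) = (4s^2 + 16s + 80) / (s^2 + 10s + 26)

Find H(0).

H(0) = 40/13 ≈ 3.077

Set s = 0: H(0) = (80) / (26) = 40/13.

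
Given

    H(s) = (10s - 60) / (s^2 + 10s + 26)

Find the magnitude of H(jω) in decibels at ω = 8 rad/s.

|H(j8)|_dB ≈ 1.05 dB

Substitute s = j8: numerator = -60 + j80, denominator = -38 + j80.
|H(j8)| = |-60 + j80| / |-38 + j80| = 100 / 88.566 ≈ 1.129.
In decibels: 20·log₁₀(1.129) ≈ 1.05 dB.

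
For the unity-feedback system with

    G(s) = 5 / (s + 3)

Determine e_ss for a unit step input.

G(s) has no poles at the origin.
This is a Type 0 system. Kp = lim_{s→0} G(s) = 5/3.
e_ss = 1/(1 + Kp) = 1/(1 + 5/3) = 3/8 ≈ 0.3750.

e_ss = 0.3750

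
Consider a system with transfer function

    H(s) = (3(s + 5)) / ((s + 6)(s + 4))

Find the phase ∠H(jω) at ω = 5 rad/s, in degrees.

At s = j5: numerator = 15 + j15, denominator = -1 + j50.
∠H = ∠num − ∠den = 45° − (91.146°) = -46.15°.

∠H(j5) ≈ -46.15°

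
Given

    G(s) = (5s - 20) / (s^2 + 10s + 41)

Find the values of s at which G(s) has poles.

The poles are the roots of the denominator s^2 + 10s + 41 = 0.
Using the quadratic formula: s = (-10 ± √(-64))/2 = -5 ± 4j.

s = -5 ± 4j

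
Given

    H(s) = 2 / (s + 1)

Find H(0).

H(0) = 2

Set s = 0: H(0) = (2) / (1) = 2.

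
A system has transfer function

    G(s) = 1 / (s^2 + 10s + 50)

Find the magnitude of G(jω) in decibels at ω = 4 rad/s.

Substitute s = j4: numerator = 1, denominator = 34 + j40.
|G(j4)| = |1| / |34 + j40| = 1 / 52.498 ≈ 0.01905.
In decibels: 20·log₁₀(0.01905) ≈ -34.4 dB.

|G(j4)|_dB ≈ -34.4 dB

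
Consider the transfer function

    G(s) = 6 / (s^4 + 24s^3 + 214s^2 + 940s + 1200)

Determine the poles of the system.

The poles are the roots of the denominator s^4 + 24s^3 + 214s^2 + 940s + 1200 = 0.
Trying s = -12: the polynomial evaluates to 0, so (s + 12) is a factor.
Dividing out leaves s^3 + 12s^2 + 70s + 100 = 0.
This factors further as (s^2 + 10s + 50)(s + 2) = 0.

s = -5 + 5j, -5 - 5j, -12, -2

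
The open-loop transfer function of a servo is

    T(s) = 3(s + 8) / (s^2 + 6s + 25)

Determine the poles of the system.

The poles are the roots of the denominator s^2 + 6s + 25 = 0.
Using the quadratic formula: s = (-6 ± √(-64))/2 = -3 ± 4j.

s = -3 + 4j, -3 - 4j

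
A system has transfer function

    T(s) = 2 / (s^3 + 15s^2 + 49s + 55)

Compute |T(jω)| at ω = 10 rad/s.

|T(j10)| ≈ 0.001305

Substitute s = j10: numerator = 2, denominator = -1445 - j510.
|T(j10)| = |2| / |-1445 - j510| = 2 / 1532.4 ≈ 0.001305.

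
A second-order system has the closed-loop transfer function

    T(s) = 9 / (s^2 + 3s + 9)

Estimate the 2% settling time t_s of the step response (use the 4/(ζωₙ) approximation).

t_s ≈ 2.667 s

Comparing s^2 + 3s + 9 to s^2 + 2ζωₙs + ωₙ²: ωₙ = 3 rad/s and ζ = 3/(2·3) = 0.5.
ζωₙ = 3/2 = 1.5, so t_s ≈ 4/(ζωₙ) = 4/1.5 ≈ 2.667 s.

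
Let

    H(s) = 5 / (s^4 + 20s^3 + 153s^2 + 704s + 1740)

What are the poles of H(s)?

s = -2 + 5j, -2 - 5j, -6, -10

The poles are the roots of the denominator s^4 + 20s^3 + 153s^2 + 704s + 1740 = 0.
Trying s = -6: the polynomial evaluates to 0, so (s + 6) is a factor.
Dividing out leaves s^3 + 14s^2 + 69s + 290 = 0.
This factors further as (s^2 + 4s + 29)(s + 10) = 0.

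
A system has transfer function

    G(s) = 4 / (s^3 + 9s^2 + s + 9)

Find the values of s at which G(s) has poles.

s = -9, j, -j

The poles are the roots of the denominator s^3 + 9s^2 + s + 9 = 0.
Trying s = -9: the polynomial evaluates to 0, so (s + 9) is a factor.
Dividing out leaves s^2 + 1 = 0.
The quadratic formula then gives s = 0 ± 1j.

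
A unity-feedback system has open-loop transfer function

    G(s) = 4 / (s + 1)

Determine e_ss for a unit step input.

G(s) has no poles at the origin.
This is a Type 0 system. Kp = lim_{s→0} G(s) = 4/1.
e_ss = 1/(1 + Kp) = 1/(1 + 4) = 1/5 ≈ 0.2000.

e_ss = 0.2000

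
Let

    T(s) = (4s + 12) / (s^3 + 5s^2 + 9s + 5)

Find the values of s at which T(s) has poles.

The poles are the roots of the denominator s^3 + 5s^2 + 9s + 5 = 0.
Trying s = -1: the polynomial evaluates to 0, so (s + 1) is a factor.
Dividing out leaves s^2 + 4s + 5 = 0.
The quadratic formula then gives s = -2 ± 1j.

s = -2 + j, -2 - j, -1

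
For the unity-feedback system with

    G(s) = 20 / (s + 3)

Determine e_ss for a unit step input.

e_ss = 0.1304

G(s) has no poles at the origin.
This is a Type 0 system. Kp = lim_{s→0} G(s) = 20/3.
e_ss = 1/(1 + Kp) = 1/(1 + 20/3) = 3/23 ≈ 0.1304.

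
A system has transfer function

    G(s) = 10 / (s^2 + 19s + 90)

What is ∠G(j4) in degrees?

At s = j4: numerator = 10, denominator = 74 + j76.
∠G = ∠num − ∠den = 0° − (45.764°) = -45.76°.

∠G(j4) ≈ -45.76°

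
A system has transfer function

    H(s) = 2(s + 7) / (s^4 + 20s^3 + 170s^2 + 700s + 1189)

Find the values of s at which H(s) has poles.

s = -5 + 4j, -5 - 4j, -5 + 2j, -5 - 2j

The poles are the roots of the denominator s^4 + 20s^3 + 170s^2 + 700s + 1189 = 0.
No real roots exist; factor into two real quadratics: (s^2 + 10s + 41)(s^2 + 10s + 29) = 0.
Each quadratic gives a conjugate pair via the quadratic formula.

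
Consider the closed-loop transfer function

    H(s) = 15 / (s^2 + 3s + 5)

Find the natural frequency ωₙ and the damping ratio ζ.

ωₙ ≈ 2.236 rad/s, ζ ≈ 0.6708

Compare the denominator to the standard form s^2 + 2ζωₙs + ωₙ².
ωₙ² = 5, so ωₙ = √5 ≈ 2.236 rad/s.
2ζωₙ = 3, so ζ = 3/(2·√5) ≈ 0.6708.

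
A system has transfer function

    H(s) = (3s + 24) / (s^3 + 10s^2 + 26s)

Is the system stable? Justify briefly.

The denominator s^3 + 10s^2 + 26s factors as s(s^2 + 10s + 26), giving poles at s = 0, -5 ± j.
Since the simple pole(s) at s = 0 lie on the jω-axis with none in the right half-plane, the system is marginally stable.

marginally stable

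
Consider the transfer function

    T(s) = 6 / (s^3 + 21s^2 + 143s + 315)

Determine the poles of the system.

The poles are the roots of the denominator s^3 + 21s^2 + 143s + 315 = 0.
Trying s = -9: the polynomial evaluates to 0, so (s + 9) is a factor.
Dividing out leaves s^2 + 12s + 35 = 0.
Factoring the quadratic: (s + 5)(s + 7) = 0.

s = -9, -5, -7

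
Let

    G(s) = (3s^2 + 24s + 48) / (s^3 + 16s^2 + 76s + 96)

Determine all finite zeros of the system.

s = -4, -4

Set the numerator to zero: 3s^2 + 24s + 48 = 0, i.e. 3·(s^2 + 8s + 16) = 0.
Factoring: (s + 4)^2 = 0.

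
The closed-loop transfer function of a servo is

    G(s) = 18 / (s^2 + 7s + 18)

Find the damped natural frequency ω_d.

Comparing s^2 + 7s + 18 to s^2 + 2ζωₙs + ωₙ²: ωₙ = √18 ≈ 4.243 rad/s and ζ = 7/(2·√18) ≈ 0.8250.
ζωₙ = 7/2 = 3.5, so ω_d = ωₙ√(1−ζ²) = √(ωₙ² − (ζωₙ)²) = √(18 − 3.5²) = √5.75 ≈ 2.398 rad/s.

ω_d ≈ 2.398 rad/s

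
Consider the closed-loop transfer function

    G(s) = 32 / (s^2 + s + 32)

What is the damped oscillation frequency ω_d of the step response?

Comparing s^2 + s + 32 to s^2 + 2ζωₙs + ωₙ²: ωₙ = √32 ≈ 5.657 rad/s and ζ = 1/(2·√32) ≈ 0.08839.
ζωₙ = 1/2 = 0.5, so ω_d = ωₙ√(1−ζ²) = √(ωₙ² − (ζωₙ)²) = √(32 − 0.5²) = √31.75 ≈ 5.635 rad/s.

ω_d ≈ 5.635 rad/s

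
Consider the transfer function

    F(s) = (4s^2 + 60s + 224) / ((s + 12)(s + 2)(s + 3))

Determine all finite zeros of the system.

Set the numerator to zero: 4s^2 + 60s + 224 = 0, i.e. 4·(s^2 + 15s + 56) = 0.
Factoring: (s + 8)(s + 7) = 0.

s = -8, -7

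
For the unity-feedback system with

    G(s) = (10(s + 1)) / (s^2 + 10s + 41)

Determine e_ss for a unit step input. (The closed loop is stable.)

e_ss = 0.8039

G(s) has no poles at the origin.
This is a Type 0 system. Kp = lim_{s→0} G(s) = 10/41.
e_ss = 1/(1 + Kp) = 1/(1 + 10/41) = 41/51 ≈ 0.8039.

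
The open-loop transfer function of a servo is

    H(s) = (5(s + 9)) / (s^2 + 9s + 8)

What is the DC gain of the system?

Set s = 0: H(0) = (45) / (8) = 45/8.

H(0) = 45/8 ≈ 5.625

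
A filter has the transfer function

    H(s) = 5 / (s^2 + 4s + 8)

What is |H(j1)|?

Substitute s = j1: numerator = 5, denominator = 7 + j4.
|H(j1)| = |5| / |7 + j4| = 5 / 8.0623 ≈ 0.6202.

|H(j1)| ≈ 0.6202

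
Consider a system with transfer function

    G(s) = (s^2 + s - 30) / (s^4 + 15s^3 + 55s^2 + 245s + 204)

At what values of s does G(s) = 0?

Set the numerator to zero: s^2 + s - 30 = 0.
Factoring: (s - 5)(s + 6) = 0.

s = 5, -6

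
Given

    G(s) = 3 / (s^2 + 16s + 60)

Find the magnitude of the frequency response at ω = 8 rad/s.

Substitute s = j8: numerator = 3, denominator = -4 + j128.
|G(j8)| = |3| / |-4 + j128| = 3 / 128.06 ≈ 0.02343.

|G(j8)| ≈ 0.02343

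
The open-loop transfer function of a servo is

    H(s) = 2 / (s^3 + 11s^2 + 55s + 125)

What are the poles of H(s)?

The poles are the roots of the denominator s^3 + 11s^2 + 55s + 125 = 0.
Trying s = -5: the polynomial evaluates to 0, so (s + 5) is a factor.
Dividing out leaves s^2 + 6s + 25 = 0.
The quadratic formula then gives s = -3 ± 4j.

s = -3 ± 4j, -5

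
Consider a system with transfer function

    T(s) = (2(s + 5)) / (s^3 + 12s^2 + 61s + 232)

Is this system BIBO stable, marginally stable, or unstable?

The denominator s^3 + 12s^2 + 61s + 232 factors as (s^2 + 4s + 29)(s + 8), giving poles at s = -2 + 5j, -2 - 5j, -8.
Since all poles lie strictly in the left half-plane, the system is stable.

stable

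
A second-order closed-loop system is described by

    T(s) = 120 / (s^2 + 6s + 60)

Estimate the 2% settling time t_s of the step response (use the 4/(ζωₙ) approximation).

t_s ≈ 1.333 s

Comparing s^2 + 6s + 60 to s^2 + 2ζωₙs + ωₙ²: ωₙ = √60 ≈ 7.746 rad/s and ζ = 6/(2·√60) ≈ 0.3873.
ζωₙ = 6/2 = 3, so t_s ≈ 4/(ζωₙ) = 4/3 ≈ 1.333 s.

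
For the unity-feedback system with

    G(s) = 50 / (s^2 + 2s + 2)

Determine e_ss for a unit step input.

e_ss = 0.03846

G(s) has no poles at the origin.
This is a Type 0 system. Kp = lim_{s→0} G(s) = 50/2 = 25.
e_ss = 1/(1 + Kp) = 1/(1 + 25) = 1/26 ≈ 0.03846.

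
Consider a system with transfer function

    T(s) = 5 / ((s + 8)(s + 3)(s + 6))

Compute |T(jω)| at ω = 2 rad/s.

|T(j2)| ≈ 0.02659

Substitute s = j2: numerator = 5, denominator = 76 + j172.
|T(j2)| = |5| / |76 + j172| = 5 / 188.04 ≈ 0.02659.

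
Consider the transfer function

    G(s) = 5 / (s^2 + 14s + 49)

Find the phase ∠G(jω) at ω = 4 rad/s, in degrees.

At s = j4: numerator = 5, denominator = 33 + j56.
∠G = ∠num − ∠den = 0° − (59.490°) = -59.49°.

∠G(j4) ≈ -59.49°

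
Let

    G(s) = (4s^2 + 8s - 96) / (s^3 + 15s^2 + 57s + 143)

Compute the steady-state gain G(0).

G(0) = -96/143 ≈ -0.6713

Set s = 0: G(0) = (-96) / (143) = -96/143.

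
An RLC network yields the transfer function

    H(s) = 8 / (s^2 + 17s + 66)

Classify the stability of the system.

The denominator s^2 + 17s + 66 factors as (s + 6)(s + 11), giving poles at s = -6, -11.
Since all poles lie strictly in the left half-plane, the system is stable.

stable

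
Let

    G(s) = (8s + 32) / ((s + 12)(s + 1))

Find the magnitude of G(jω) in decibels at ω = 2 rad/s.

Substitute s = j2: numerator = 32 + j16, denominator = 8 + j26.
|G(j2)| = |32 + j16| / |8 + j26| = 35.777 / 27.203 ≈ 1.315.
In decibels: 20·log₁₀(1.315) ≈ 2.38 dB.

|G(j2)|_dB ≈ 2.38 dB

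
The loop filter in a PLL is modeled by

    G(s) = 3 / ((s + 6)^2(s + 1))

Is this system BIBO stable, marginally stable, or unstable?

stable

The poles can be read from the denominator factors: s = -6, -1, -6.
Since all poles lie strictly in the left half-plane, the system is stable.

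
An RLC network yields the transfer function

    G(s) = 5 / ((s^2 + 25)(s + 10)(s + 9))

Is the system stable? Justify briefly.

marginally stable

The poles can be read from the denominator factors: s = ±5j, -10, -9.
Since the simple pole(s) at s = 5j, -5j lie on the jω-axis with none in the right half-plane, the system is marginally stable.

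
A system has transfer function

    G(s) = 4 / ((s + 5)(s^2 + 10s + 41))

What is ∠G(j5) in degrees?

At s = j5: numerator = 4, denominator = -170 + j330.
∠G = ∠num − ∠den = 0° − (117.26°) = -117.3°.

∠G(j5) ≈ -117.3°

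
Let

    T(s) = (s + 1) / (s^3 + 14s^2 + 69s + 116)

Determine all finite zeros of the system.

Set the numerator to zero: s + 1 = 0.
So s = -1.

s = -1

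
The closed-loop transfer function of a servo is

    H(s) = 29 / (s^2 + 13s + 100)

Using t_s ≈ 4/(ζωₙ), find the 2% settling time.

t_s ≈ 0.6154 s

Comparing s^2 + 13s + 100 to s^2 + 2ζωₙs + ωₙ²: ωₙ = 10 rad/s and ζ = 13/(2·10) = 0.65.
ζωₙ = 13/2 = 6.5, so t_s ≈ 4/(ζωₙ) = 4/6.5 ≈ 0.6154 s.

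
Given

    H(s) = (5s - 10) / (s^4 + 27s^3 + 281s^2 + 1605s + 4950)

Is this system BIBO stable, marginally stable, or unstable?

stable

The denominator s^4 + 27s^3 + 281s^2 + 1605s + 4950 factors as (s + 10)(s^2 + 6s + 45)(s + 11), giving poles at s = -10, -3 ± 6j, -11.
Since all poles lie strictly in the left half-plane, the system is stable.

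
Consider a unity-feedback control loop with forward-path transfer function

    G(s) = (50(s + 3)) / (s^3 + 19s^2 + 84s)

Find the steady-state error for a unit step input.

e_ss = 0

G(s) has one pole at the origin.
This is a Type 1 system; for a step input the steady-state error is zero.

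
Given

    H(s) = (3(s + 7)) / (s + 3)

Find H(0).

At s = 0 each factor (s + a) contributes a and each (s^2 + bs + c) contributes c.
H(0) = 3·(7) / ((3)) = 21/3 = 7.

H(0) = 7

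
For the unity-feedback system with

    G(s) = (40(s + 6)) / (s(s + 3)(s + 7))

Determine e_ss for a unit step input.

G(s) has one pole at the origin.
This is a Type 1 system; for a step input the steady-state error is zero.

e_ss = 0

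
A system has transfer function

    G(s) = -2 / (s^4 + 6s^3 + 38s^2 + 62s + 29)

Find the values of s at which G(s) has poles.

s = -1, -1, -2 ± 5j

The poles are the roots of the denominator s^4 + 6s^3 + 38s^2 + 62s + 29 = 0.
Trying s = -1: the polynomial evaluates to 0, so (s + 1) is a factor.
Dividing out leaves s^3 + 5s^2 + 33s + 29 = 0.
This factors further as (s + 1)(s^2 + 4s + 29) = 0.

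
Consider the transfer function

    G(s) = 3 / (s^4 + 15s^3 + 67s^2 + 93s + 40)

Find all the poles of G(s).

The poles are the roots of the denominator s^4 + 15s^3 + 67s^2 + 93s + 40 = 0.
Trying s = -1: the polynomial evaluates to 0, so (s + 1) is a factor.
Dividing out leaves s^3 + 14s^2 + 53s + 40 = 0.
This factors further as (s + 5)(s + 1)(s + 8) = 0.

s = -1, -5, -1, -8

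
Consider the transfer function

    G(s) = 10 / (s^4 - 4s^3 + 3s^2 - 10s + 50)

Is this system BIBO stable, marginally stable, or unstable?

unstable

The denominator s^4 - 4s^3 + 3s^2 - 10s + 50 factors as (s^2 + 2s + 5)(s^2 - 6s + 10), giving poles at s = -1 ± 2j, 3 ± j.
Since the pole(s) at s = 3 ± j lie in the right half-plane, the system is unstable.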